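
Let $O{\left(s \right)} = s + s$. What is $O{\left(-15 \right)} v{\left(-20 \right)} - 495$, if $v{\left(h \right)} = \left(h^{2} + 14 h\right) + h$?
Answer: $-3495$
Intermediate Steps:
$v{\left(h \right)} = h^{2} + 15 h$
$O{\left(s \right)} = 2 s$
$O{\left(-15 \right)} v{\left(-20 \right)} - 495 = 2 \left(-15\right) \left(- 20 \left(15 - 20\right)\right) - 495 = - 30 \left(\left(-20\right) \left(-5\right)\right) - 495 = \left(-30\right) 100 - 495 = -3000 - 495 = -3495$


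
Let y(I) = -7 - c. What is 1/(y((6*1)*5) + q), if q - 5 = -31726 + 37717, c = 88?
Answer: 1/5901 ≈ 0.00016946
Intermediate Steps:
y(I) = -95 (y(I) = -7 - 1*88 = -7 - 88 = -95)
q = 5996 (q = 5 + (-31726 + 37717) = 5 + 5991 = 5996)
1/(y((6*1)*5) + q) = 1/(-95 + 5996) = 1/5901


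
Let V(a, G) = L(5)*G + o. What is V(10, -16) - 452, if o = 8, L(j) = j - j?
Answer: -444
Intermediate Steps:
L(j) = 0
V(a, G) = 8 (V(a, G) = 0*G + 8 = 0 + 8 = 8)
V(10, -16) - 452 = 8 - 452 = -444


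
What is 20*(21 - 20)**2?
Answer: 20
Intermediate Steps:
20*(21 - 20)**2 = 20*1**2 = 20*1 = 20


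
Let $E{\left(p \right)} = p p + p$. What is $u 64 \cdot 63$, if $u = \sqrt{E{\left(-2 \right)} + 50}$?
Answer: $8064 \sqrt{13} \approx 29075.0$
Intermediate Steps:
$E{\left(p \right)} = p + p^{2}$ ($E{\left(p \right)} = p^{2} + p = p + p^{2}$)
$u = 2 \sqrt{13}$ ($u = \sqrt{- 2 \left(1 - 2\right) + 50} = \sqrt{\left(-2\right) \left(-1\right) + 50} = \sqrt{2 + 50} = \sqrt{52} = 2 \sqrt{13} \approx 7.2111$)
$u 64 \cdot 63 = 2 \sqrt{13} \cdot 64 \cdot 63 = 128 \sqrt{13} \cdot 63 = 8064 \sqrt{13}$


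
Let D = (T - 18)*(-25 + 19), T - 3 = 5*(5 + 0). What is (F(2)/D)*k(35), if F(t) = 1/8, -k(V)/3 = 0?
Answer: 0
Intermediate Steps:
k(V) = 0 (k(V) = -3*0 = 0)
T = 28 (T = 3 + 5*(5 + 0) = 3 + 5*5 = 3 + 25 = 28)
D = -60 (D = (28 - 18)*(-25 + 19) = 10*(-6) = -60)
F(t) = 1/8
(F(2)/D)*k(35) = ((1/8)/(-60))*0 = ((1/8)*(-1/60))*0 = -1/480*0 = 0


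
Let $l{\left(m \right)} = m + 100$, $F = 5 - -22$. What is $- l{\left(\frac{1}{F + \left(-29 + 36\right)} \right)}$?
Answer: $- \frac{3401}{34} \approx -100.03$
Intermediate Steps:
$F = 27$ ($F = 5 + 22 = 27$)
$l{\left(m \right)} = 100 + m$
$- l{\left(\frac{1}{F + \left(-29 + 36\right)} \right)} = - (100 + \frac{1}{27 + \left(-29 + 36\right)}) = - (100 + \frac{1}{27 + 7}) = - (100 + \frac{1}{34}) = \left(-1\right) \frac{3401}{34} = - \frac{3401}{34}$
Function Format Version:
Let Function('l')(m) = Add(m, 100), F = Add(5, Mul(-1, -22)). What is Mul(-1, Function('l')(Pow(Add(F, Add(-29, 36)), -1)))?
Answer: Rational(-3401, 34) ≈ -100.03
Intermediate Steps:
F = 27 (F = Add(5, 22) = 27)
Function('l')(m) = Add(100, m)
Mul(-1, Function('l')(Pow(Add(F, Add(-29, 36)), -1))) = Mul(-1, Add(100, Pow(Add(27, Add(-29, 36)), -1))) = Mul(-1, Add(100, Pow(Add(27, 7), -1))) = Mul(-1, Add(100, Pow(34, -1))) = Mul(-1, Add(100, Rational(1, 34))) = Mul(-1, Rational(3401, 34)) = Rational(-3401, 34)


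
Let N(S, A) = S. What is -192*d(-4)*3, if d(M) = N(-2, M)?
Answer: 1152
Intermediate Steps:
d(M) = -2
-192*d(-4)*3 = -(-384)*3 = -192*(-6) = 1152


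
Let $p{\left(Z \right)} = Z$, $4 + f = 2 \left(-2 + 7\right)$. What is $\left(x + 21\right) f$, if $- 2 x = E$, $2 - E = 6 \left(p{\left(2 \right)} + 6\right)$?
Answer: $264$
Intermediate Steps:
$f = 6$ ($f = -4 + 2 \left(-2 + 7\right) = -4 + 2 \cdot 5 = -4 + 10 = 6$)
$E = -46$ ($E = 2 - 6 \left(2 + 6\right) = 2 - 6 \cdot 8 = 2 - 48 = -46$)
$x = 23$ ($x = \left(- \frac{1}{2}\right) \left(-46\right) = 23$)
$\left(x + 21\right) f = \left(23 + 21\right) 6 = 44 \cdot 6 = 264$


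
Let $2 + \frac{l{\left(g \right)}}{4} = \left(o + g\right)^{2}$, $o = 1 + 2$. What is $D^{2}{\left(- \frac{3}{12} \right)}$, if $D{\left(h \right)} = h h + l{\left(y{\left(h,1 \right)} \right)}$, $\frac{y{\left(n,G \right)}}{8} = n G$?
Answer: $\frac{3969}{256} \approx 15.504$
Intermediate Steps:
$y{\left(n,G \right)} = 8 G n$ ($y{\left(n,G \right)} = 8 n G = 8 G n$)
$o = 3$
$l{\left(g \right)} = -8 + 4 \left(3 + g\right)^{2}$
$D{\left(h \right)} = -8 + h^{2} + 4 \left(3 + 8 h\right)^{2}$ ($D{\left(h \right)} = h h + \left(-8 + 4 \left(3 + 8 \cdot 1 h\right)^{2}\right) = h^{2} + \left(-8 + 4 \left(3 + 8 h\right)^{2}\right) = -8 + h^{2} + 4 \left(3 + 8 h\right)^{2}$)
$D^{2}{\left(- \frac{3}{12} \right)} = \left(28 + 192 \left(- \frac{3}{12}\right) + 257 \left(- \frac{3}{12}\right)^{2}\right)^{2} = \left(28 + 192 \left(\left(-3\right) \frac{1}{12}\right) + 257 \left(\left(-3\right) \frac{1}{12}\right)^{2}\right)^{2} = \left(28 + 192 \left(- \frac{1}{4}\right) + 257 \left(- \frac{1}{4}\right)^{2}\right)^{2} = \left(28 - 48 + 257 \cdot \frac{1}{16}\right)^{2} = \left(28 - 48 + \frac{257}{16}\right)^{2} = \left(- \frac{63}{16}\right)^{2} = \frac{3969}{256}$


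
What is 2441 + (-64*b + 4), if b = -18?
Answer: 3597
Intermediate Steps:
2441 + (-64*b + 4) = 2441 + (-64*(-18) + 4) = 2441 + (1152 + 4) = 2441 + 1156 = 3597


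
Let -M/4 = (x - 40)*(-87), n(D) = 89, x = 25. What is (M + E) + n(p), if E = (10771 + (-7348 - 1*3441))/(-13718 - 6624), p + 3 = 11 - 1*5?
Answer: -52187392/10171 ≈ -5131.0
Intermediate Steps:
p = 3 (p = -3 + (11 - 1*5) = -3 + (11 - 5) = -3 + 6 = 3)
M = -5220 (M = -4*(25 - 40)*(-87) = -(-60)*(-87) = -4*1305 = -5220)
E = 9/10171 (E = (10771 + (-7348 - 3441))/(-20342) = (10771 - 10789)*(-1/20342) = -18*(-1/20342) = 9/10171 ≈ 0.00088487)
(M + E) + n(p) = (-5220 + 9/10171) + 89 = -53092611/10171 + 89 = -52187392/10171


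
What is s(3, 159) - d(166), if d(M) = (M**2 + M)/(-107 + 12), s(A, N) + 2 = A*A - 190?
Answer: 10337/95 ≈ 108.81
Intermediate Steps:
s(A, N) = -192 + A**2 (s(A, N) = -2 + (A*A - 190) = -2 + (A**2 - 190) = -2 + (-190 + A**2) = -192 + A**2)
d(M) = -M/95 - M**2/95 (d(M) = (M + M**2)/(-95) = (M + M**2)*(-1/95) = -M/95 - M**2/95)
s(3, 159) - d(166) = (-192 + 3**2) - (-1)*166*(1 + 166)/95 = (-192 + 9) - (-1)*166*167/95 = -183 - 1*(-27722/95) = -183 + 27722/95 = 10337/95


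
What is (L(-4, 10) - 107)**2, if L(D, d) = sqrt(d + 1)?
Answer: (107 - sqrt(11))**2 ≈ 10750.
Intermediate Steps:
L(D, d) = sqrt(1 + d)
(L(-4, 10) - 107)**2 = (sqrt(1 + 10) - 107)**2 = (sqrt(11) - 107)**2 = (-107 + sqrt(11))**2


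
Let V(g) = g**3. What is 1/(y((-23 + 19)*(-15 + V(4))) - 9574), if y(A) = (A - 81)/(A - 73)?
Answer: -269/2575129 ≈ -0.00010446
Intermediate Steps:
y(A) = (-81 + A)/(-73 + A)
1/(y((-23 + 19)*(-15 + V(4))) - 9574) = 1/((-81 + (-23 + 19)*(-15 + 4**3))/(-73 + (-23 + 19)*(-15 + 4**3)) - 9574) = 1/((-81 - 4*(-15 + 64))/(-73 - 4*(-15 + 64)) - 9574) = 1/((-81 - 4*49)/(-73 - 4*49) - 9574) = 1/((-81 - 196)/(-73 - 196) - 9574) = 1/(-277/(-269) - 9574) = 1/(-1/269*(-277) - 9574) = 1/(277/269 - 9574) = 1/(-2575129/269) = -269/2575129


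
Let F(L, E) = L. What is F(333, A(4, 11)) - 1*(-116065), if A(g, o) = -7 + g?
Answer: 116398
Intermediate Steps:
F(333, A(4, 11)) - 1*(-116065) = 333 - 1*(-116065) = 333 + 116065 = 116398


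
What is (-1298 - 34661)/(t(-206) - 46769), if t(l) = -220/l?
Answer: 3703777/4817097 ≈ 0.76888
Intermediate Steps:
(-1298 - 34661)/(t(-206) - 46769) = (-1298 - 34661)/(-220/(-206) - 46769) = -35959/(-220*(-1/206) - 46769) = -35959/(110/103 - 46769) = -35959/(-4817097/103) = -35959*(-103/4817097) = 3703777/4817097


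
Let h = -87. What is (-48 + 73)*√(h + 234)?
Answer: 175*√3 ≈ 303.11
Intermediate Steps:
(-48 + 73)*√(h + 234) = (-48 + 73)*√(-87 + 234) = 25*√147 = 25*(7*√3) = 175*√3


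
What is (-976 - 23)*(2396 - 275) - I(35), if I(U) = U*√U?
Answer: -2118879 - 35*√35 ≈ -2.1191e+6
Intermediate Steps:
I(U) = U^(3/2)
(-976 - 23)*(2396 - 275) - I(35) = (-976 - 23)*(2396 - 275) - 35^(3/2) = -999*2121 - 35*√35 = -2118879 - 35*√35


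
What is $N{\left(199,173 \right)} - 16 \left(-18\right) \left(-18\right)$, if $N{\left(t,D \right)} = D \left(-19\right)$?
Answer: $-8471$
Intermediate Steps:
$N{\left(t,D \right)} = - 19 D$
$N{\left(199,173 \right)} - 16 \left(-18\right) \left(-18\right) = \left(-19\right) 173 - 16 \left(-18\right) \left(-18\right) = -3287 - \left(-288\right) \left(-18\right) = -3287 - 5184 = -8471$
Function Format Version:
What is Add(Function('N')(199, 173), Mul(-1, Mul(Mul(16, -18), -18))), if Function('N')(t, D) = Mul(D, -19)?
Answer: -8471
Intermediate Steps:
Function('N')(t, D) = Mul(-19, D)
Add(Function('N')(199, 173), Mul(-1, Mul(Mul(16, -18), -18))) = Add(Mul(-19, 173), Mul(-1, Mul(Mul(16, -18), -18))) = Add(-3287, Mul(-1, Mul(-288, -18))) = Add(-3287, Mul(-1, 5184)) = Add(-3287, -5184) = -8471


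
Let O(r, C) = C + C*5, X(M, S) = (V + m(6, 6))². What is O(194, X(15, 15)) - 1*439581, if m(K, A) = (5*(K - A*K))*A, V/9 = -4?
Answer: 4816995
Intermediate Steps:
V = -36 (V = 9*(-4) = -36)
m(K, A) = A*(5*K - 5*A*K) (m(K, A) = (5*(K - A*K))*A = (5*K - 5*A*K)*A = A*(5*K - 5*A*K))
X(M, S) = 876096 (X(M, S) = (-36 + 5*6*6*(1 - 1*6))² = (-36 + 5*6*6*(1 - 6))² = (-36 + 5*6*6*(-5))² = (-36 - 900)² = (-936)² = 876096)
O(r, C) = 6*C (O(r, C) = C + 5*C = 6*C)
O(194, X(15, 15)) - 1*439581 = 6*876096 - 1*439581 = 5256576 - 439581 = 4816995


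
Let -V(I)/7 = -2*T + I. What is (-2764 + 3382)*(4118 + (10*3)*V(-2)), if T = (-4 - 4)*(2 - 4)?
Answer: 6957444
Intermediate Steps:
T = 16 (T = -8*(-2) = 16)
V(I) = 224 - 7*I (V(I) = -7*(-2*16 + I) = -7*(-32 + I) = 224 - 7*I)
(-2764 + 3382)*(4118 + (10*3)*V(-2)) = (-2764 + 3382)*(4118 + (10*3)*(224 - 7*(-2))) = 618*(4118 + 30*(224 + 14)) = 618*(4118 + 30*238) = 618*(4118 + 7140) = 618*11258 = 6957444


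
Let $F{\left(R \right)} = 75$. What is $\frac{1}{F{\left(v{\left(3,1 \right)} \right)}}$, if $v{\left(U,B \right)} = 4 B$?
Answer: $\frac{1}{75} \approx 0.013333$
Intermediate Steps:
$\frac{1}{F{\left(v{\left(3,1 \right)} \right)}} = \frac{1}{75}$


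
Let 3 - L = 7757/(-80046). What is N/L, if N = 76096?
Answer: 6091180416/247895 ≈ 24572.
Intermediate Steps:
L = 247895/80046 (L = 3 - 7757/(-80046) = 3 - 7757*(-1)/80046 = 3 - 1*(-7757/80046) = 3 + 7757/80046 = 247895/80046 ≈ 3.0969)
N/L = 76096/(247895/80046) = 76096*(80046/247895) = 6091180416/247895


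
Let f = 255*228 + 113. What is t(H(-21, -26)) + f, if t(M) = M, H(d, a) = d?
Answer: 58232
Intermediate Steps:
f = 58253 (f = 58140 + 113 = 58253)
t(H(-21, -26)) + f = -21 + 58253 = 58232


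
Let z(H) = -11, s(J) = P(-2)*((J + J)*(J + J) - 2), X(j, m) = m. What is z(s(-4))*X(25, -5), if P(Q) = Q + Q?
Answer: 55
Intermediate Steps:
P(Q) = 2*Q
s(J) = 8 - 16*J² (s(J) = (2*(-2))*((J + J)*(J + J) - 2) = -4*((2*J)*(2*J) - 2) = -4*(4*J² - 2) = -4*(-2 + 4*J²) = 8 - 16*J²)
z(s(-4))*X(25, -5) = -11*(-5) = 55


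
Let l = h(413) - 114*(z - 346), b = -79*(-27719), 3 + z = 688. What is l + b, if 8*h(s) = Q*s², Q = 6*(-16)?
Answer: 104327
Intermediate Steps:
Q = -96
z = 685 (z = -3 + 688 = 685)
h(s) = -12*s² (h(s) = (-96*s²)/8 = -12*s²)
b = 2189801
l = -2085474 (l = -12*413² - 114*(685 - 346) = -12*170569 - 114*339 = -2046828 - 1*38646 = -2046828 - 38646 = -2085474)
l + b = -2085474 + 2189801 = 104327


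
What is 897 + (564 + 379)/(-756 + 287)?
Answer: 419750/469 ≈ 894.99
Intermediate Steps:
897 + (564 + 379)/(-756 + 287) = 897 + 943/(-469) = 897 - 1/469*943 = 897 - 943/469 = 419750/469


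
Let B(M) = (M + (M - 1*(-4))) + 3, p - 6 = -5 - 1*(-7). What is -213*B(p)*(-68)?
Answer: 333132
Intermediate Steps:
p = 8 (p = 6 + (-5 - 1*(-7)) = 6 + (-5 + 7) = 6 + 2 = 8)
B(M) = 7 + 2*M (B(M) = (M + (M + 4)) + 3 = (M + (4 + M)) + 3 = (4 + 2*M) + 3 = 7 + 2*M)
-213*B(p)*(-68) = -213*(7 + 2*8)*(-68) = -213*(7 + 16)*(-68) = -213*23*(-68) = -4899*(-68) = 333132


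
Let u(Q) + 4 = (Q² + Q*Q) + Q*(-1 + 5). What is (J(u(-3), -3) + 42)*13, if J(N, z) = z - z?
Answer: 546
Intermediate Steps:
u(Q) = -4 + 2*Q² + 4*Q (u(Q) = -4 + ((Q² + Q*Q) + Q*(-1 + 5)) = -4 + ((Q² + Q²) + Q*4) = -4 + (2*Q² + 4*Q) = -4 + 2*Q² + 4*Q)
J(N, z) = 0
(J(u(-3), -3) + 42)*13 = (0 + 42)*13 = 42*13 = 546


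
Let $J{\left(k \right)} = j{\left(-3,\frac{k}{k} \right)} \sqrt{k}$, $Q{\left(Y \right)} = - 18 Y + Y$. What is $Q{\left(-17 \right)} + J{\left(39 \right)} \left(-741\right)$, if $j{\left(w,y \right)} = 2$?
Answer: $289 - 1482 \sqrt{39} \approx -8966.1$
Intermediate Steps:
$Q{\left(Y \right)} = - 17 Y$
$J{\left(k \right)} = 2 \sqrt{k}$
$Q{\left(-17 \right)} + J{\left(39 \right)} \left(-741\right) = \left(-17\right) \left(-17\right) + 2 \sqrt{39} \left(-741\right) = 289 - 1482 \sqrt{39}$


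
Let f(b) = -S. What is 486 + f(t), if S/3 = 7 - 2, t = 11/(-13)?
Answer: 471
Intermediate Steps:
t = -11/13 (t = 11*(-1/13) = -11/13 ≈ -0.84615)
S = 15 (S = 3*(7 - 2) = 3*5 = 15)
f(b) = -15 (f(b) = -1*15 = -15)
486 + f(t) = 486 - 15 = 471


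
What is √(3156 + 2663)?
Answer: 23*√11 ≈ 76.282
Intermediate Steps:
√(3156 + 2663) = √5819 = 23*√11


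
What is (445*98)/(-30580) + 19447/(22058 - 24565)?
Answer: -70401953/7666406 ≈ -9.1832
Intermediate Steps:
(445*98)/(-30580) + 19447/(22058 - 24565) = 43610*(-1/30580) + 19447/(-2507) = -4361/3058 + 19447*(-1/2507) = -4361/3058 - 19447/2507 = -70401953/7666406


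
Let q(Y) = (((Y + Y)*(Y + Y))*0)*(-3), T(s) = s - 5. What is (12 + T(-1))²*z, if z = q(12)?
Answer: 0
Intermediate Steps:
T(s) = -5 + s
q(Y) = 0 (q(Y) = (((2*Y)*(2*Y))*0)*(-3) = ((4*Y²)*0)*(-3) = 0*(-3) = 0)
z = 0
(12 + T(-1))²*z = (12 + (-5 - 1))²*0 = (12 - 6)²*0 = 6²*0 = 36*0 = 0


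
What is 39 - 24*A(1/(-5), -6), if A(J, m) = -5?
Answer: 159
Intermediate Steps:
39 - 24*A(1/(-5), -6) = 39 - 24*(-5) = 39 + 120 = 159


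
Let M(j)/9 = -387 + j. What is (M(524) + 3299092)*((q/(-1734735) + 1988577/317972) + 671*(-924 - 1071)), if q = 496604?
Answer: -4471422527038945087505/1012104876 ≈ -4.4179e+12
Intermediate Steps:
M(j) = -3483 + 9*j (M(j) = 9*(-387 + j) = -3483 + 9*j)
(M(524) + 3299092)*((q/(-1734735) + 1988577/317972) + 671*(-924 - 1071)) = ((-3483 + 9*524) + 3299092)*((496604/(-1734735) + 1988577/317972) + 671*(-924 - 1071)) = ((-3483 + 4716) + 3299092)*((496604*(-1/1734735) + 1988577*(1/317972)) + 671*(-1995)) = (1233 + 3299092)*((-4556/15915 + 1988577/317972) - 1338645) = 3300325*(30199522523/5060524380 - 1338645) = 3300325*(-6774215459142577/5060524380) = -4471422527038945087505/1012104876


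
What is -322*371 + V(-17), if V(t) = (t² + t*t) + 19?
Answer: -118865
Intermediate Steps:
V(t) = 19 + 2*t² (V(t) = (t² + t²) + 19 = 2*t² + 19 = 19 + 2*t²)
-322*371 + V(-17) = -322*371 + (19 + 2*(-17)²) = -119462 + (19 + 2*289) = -119462 + (19 + 578) = -119462 + 597 = -118865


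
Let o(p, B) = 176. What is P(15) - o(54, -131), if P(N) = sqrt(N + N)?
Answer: -176 + sqrt(30) ≈ -170.52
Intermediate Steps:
P(N) = sqrt(2)*sqrt(N) (P(N) = sqrt(2*N) = sqrt(2)*sqrt(N))
P(15) - o(54, -131) = sqrt(2)*sqrt(15) - 1*176 = sqrt(30) - 176 = -176 + sqrt(30)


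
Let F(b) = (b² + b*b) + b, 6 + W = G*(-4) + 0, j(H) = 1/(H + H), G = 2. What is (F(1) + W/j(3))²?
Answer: 6561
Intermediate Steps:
j(H) = 1/(2*H)
W = -14 (W = -6 + (2*(-4) + 0) = -6 + (-8 + 0) = -6 - 8 = -14)
F(b) = b + 2*b² (F(b) = (b² + b²) + b = 2*b² + b = b + 2*b²)
(F(1) + W/j(3))² = (1*(1 + 2*1) - 14/((½)/3))² = (1*(1 + 2) - 14/((½)*(⅓)))² = (1*3 - 14/⅙)² = (3 - 14*6)² = (3 - 84)² = (-81)² = 6561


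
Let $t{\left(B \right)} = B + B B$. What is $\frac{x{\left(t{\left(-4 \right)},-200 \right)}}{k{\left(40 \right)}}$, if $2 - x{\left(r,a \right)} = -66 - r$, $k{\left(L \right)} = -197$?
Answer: $- \frac{80}{197} \approx -0.40609$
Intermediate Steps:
$t{\left(B \right)} = B + B^{2}$
$x{\left(r,a \right)} = 68 + r$ ($x{\left(r,a \right)} = 2 - \left(-66 - r\right) = 2 + \left(66 + r\right) = 68 + r$)
$\frac{x{\left(t{\left(-4 \right)},-200 \right)}}{k{\left(40 \right)}} = \frac{68 - 4 \left(1 - 4\right)}{-197} = \left(68 - -12\right) \left(- \frac{1}{197}\right) = \left(68 + 12\right) \left(- \frac{1}{197}\right) = 80 \left(- \frac{1}{197}\right) = - \frac{80}{197}$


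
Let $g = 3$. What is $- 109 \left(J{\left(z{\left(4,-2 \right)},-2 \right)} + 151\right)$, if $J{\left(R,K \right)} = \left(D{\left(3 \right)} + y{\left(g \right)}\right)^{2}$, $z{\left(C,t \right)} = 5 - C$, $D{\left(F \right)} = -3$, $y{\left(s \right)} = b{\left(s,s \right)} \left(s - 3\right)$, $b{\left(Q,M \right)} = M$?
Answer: $-17440$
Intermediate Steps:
$y{\left(s \right)} = s \left(-3 + s\right)$ ($y{\left(s \right)} = s \left(s - 3\right) = s \left(-3 + s\right)$)
$J{\left(R,K \right)} = 9$ ($J{\left(R,K \right)} = \left(-3 + 3 \left(-3 + 3\right)\right)^{2} = \left(-3 + 3 \cdot 0\right)^{2} = \left(-3 + 0\right)^{2} = \left(-3\right)^{2} = 9$)
$- 109 \left(J{\left(z{\left(4,-2 \right)},-2 \right)} + 151\right) = - 109 \left(9 + 151\right) = \left(-109\right) 160 = -17440$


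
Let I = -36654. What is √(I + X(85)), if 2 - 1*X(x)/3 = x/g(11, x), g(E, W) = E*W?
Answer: I*√4434441/11 ≈ 191.44*I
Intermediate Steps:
X(x) = 63/11 (X(x) = 6 - 3*x/(11*x) = 6 - 3*x*1/(11*x) = 6 - 3*1/11 = 6 - 3/11 = 63/11)
√(I + X(85)) = √(-36654 + 63/11) = √(-403131/11) = I*√4434441/11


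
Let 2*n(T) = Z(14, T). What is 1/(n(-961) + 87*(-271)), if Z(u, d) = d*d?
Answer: 2/876367 ≈ 2.2821e-6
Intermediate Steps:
Z(u, d) = d²
n(T) = T²/2
1/(n(-961) + 87*(-271)) = 1/((½)*(-961)² + 87*(-271)) = 1/((½)*923521 - 23577) = 1/(923521/2 - 23577) = 1/(876367/2) = 2/876367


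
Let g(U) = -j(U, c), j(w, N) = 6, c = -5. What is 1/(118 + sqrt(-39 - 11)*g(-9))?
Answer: 59/7862 + 15*I*sqrt(2)/7862 ≈ 0.0075044 + 0.0026982*I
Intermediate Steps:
g(U) = -6 (g(U) = -1*6 = -6)
1/(118 + sqrt(-39 - 11)*g(-9)) = 1/(118 + sqrt(-39 - 11)*(-6)) = 1/(118 + sqrt(-50)*(-6)) = 1/(118 + (5*I*sqrt(2))*(-6)) = 1/(118 - 30*I*sqrt(2))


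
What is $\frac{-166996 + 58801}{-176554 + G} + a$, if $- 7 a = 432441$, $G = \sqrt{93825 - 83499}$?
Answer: $- \frac{1347961641238398}{21819913213} + \frac{21639 \sqrt{10326}}{6234260918} \approx -61777.0$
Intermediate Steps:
$G = \sqrt{10326} \approx 101.62$
$a = - \frac{432441}{7}$ ($a = \left(- \frac{1}{7}\right) 432441 = - \frac{432441}{7} \approx -61777.0$)
$\frac{-166996 + 58801}{-176554 + G} + a = \frac{-166996 + 58801}{-176554 + \sqrt{10326}} - \frac{432441}{7} = - \frac{108195}{-176554 + \sqrt{10326}} - \frac{432441}{7} = - \frac{432441}{7} - \frac{108195}{-176554 + \sqrt{10326}}$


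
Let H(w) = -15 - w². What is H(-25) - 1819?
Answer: -2459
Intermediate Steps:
H(-25) - 1819 = (-15 - 1*(-25)²) - 1819 = (-15 - 1*625) - 1819 = (-15 - 625) - 1819 = -640 - 1819 = -2459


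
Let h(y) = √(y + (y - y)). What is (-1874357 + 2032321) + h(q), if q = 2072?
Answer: 157964 + 2*√518 ≈ 1.5801e+5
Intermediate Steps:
h(y) = √y (h(y) = √(y + 0) = √y)
(-1874357 + 2032321) + h(q) = (-1874357 + 2032321) + √2072 = 157964 + 2*√518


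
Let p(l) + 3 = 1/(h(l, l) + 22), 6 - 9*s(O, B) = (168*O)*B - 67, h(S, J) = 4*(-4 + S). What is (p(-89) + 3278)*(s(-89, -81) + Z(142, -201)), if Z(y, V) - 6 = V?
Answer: -77231328317/175 ≈ -4.4132e+8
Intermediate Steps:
h(S, J) = -16 + 4*S
s(O, B) = 73/9 - 56*B*O/3 (s(O, B) = ⅔ - ((168*O)*B - 67)/9 = ⅔ - (168*B*O - 67)/9 = ⅔ - (-67 + 168*B*O)/9 = ⅔ + (67/9 - 56*B*O/3) = 73/9 - 56*B*O/3)
p(l) = -3 + 1/(6 + 4*l) (p(l) = -3 + 1/((-16 + 4*l) + 22) = -3 + 1/(6 + 4*l))
Z(y, V) = 6 + V
(p(-89) + 3278)*(s(-89, -81) + Z(142, -201)) = ((-17 - 12*(-89))/(2*(3 + 2*(-89))) + 3278)*((73/9 - 56/3*(-81)*(-89)) + (6 - 201)) = ((-17 + 1068)/(2*(3 - 178)) + 3278)*((73/9 - 134568) - 195) = ((½)*1051/(-175) + 3278)*(-1211039/9 - 195) = ((½)*(-1/175)*1051 + 3278)*(-1212794/9) = (-1051/350 + 3278)*(-1212794/9) = (1146249/350)*(-1212794/9) = -77231328317/175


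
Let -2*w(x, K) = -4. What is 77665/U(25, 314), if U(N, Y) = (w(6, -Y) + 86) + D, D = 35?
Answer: 77665/123 ≈ 631.42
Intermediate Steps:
w(x, K) = 2 (w(x, K) = -½*(-4) = 2)
U(N, Y) = 123 (U(N, Y) = (2 + 86) + 35 = 88 + 35 = 123)
77665/U(25, 314) = 77665/123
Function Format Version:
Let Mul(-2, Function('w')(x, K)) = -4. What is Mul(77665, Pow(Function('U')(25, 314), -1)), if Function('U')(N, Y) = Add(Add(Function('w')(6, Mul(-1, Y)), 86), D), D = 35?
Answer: Rational(77665, 123) ≈ 631.42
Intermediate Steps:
Function('w')(x, K) = 2 (Function('w')(x, K) = Mul(Rational(-1, 2), -4) = 2)
Function('U')(N, Y) = 123 (Function('U')(N, Y) = Add(Add(2, 86), 35) = Add(88, 35) = 123)
Mul(77665, Pow(Function('U')(25, 314), -1)) = Mul(77665, Pow(123, -1)) = Mul(77665, Rational(1, 123)) = Rational(77665, 123)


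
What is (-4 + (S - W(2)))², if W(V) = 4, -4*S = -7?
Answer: 625/16 ≈ 39.063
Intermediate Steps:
S = 7/4 (S = -¼*(-7) = 7/4 ≈ 1.7500)
(-4 + (S - W(2)))² = (-4 + (7/4 - 1*4))² = (-4 + (7/4 - 4))² = (-4 - 9/4)² = (-25/4)² = 625/16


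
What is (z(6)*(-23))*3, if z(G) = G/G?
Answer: -69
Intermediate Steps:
z(G) = 1
(z(6)*(-23))*3 = (1*(-23))*3 = -23*3 = -69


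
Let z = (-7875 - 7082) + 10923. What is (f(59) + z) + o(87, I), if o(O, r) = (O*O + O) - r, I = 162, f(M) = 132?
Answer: 3592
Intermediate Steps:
o(O, r) = O + O² - r (o(O, r) = (O² + O) - r = (O + O²) - r = O + O² - r)
z = -4034 (z = -14957 + 10923 = -4034)
(f(59) + z) + o(87, I) = (132 - 4034) + (87 + 87² - 1*162) = -3902 + (87 + 7569 - 162) = -3902 + 7494 = 3592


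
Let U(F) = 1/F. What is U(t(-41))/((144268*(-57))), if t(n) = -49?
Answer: 1/402940524 ≈ 2.4818e-9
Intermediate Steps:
U(t(-41))/((144268*(-57))) = 1/((-49)*((144268*(-57)))) = -1/49/(-8223276) = -1/49*(-1/8223276) = 1/402940524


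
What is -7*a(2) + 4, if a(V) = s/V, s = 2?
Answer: -3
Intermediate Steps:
a(V) = 2/V
-7*a(2) + 4 = -14/2 + 4 = -7*1 + 4 = -7 + 4 = -3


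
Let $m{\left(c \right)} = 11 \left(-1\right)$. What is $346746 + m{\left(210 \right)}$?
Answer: $346735$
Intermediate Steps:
$m{\left(c \right)} = -11$
$346746 + m{\left(210 \right)} = 346746 - 11 = 346735$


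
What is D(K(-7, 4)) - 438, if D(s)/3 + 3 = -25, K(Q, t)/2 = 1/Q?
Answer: -522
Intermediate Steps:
K(Q, t) = 2/Q
D(s) = -84 (D(s) = -9 + 3*(-25) = -9 - 75 = -84)
D(K(-7, 4)) - 438 = -84 - 438 = -522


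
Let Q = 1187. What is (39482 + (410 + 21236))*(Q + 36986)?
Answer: 2333439144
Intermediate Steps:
(39482 + (410 + 21236))*(Q + 36986) = (39482 + (410 + 21236))*(1187 + 36986) = (39482 + 21646)*38173 = 61128*38173 = 2333439144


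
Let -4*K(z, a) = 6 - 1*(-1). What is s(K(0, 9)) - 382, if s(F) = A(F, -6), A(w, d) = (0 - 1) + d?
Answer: -389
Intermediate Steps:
A(w, d) = -1 + d
K(z, a) = -7/4 (K(z, a) = -(6 - 1*(-1))/4 = -(6 + 1)/4 = -1/4*7 = -7/4)
s(F) = -7 (s(F) = -1 - 6 = -7)
s(K(0, 9)) - 382 = -7 - 382 = -389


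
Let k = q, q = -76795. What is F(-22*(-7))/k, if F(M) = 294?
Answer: -294/76795 ≈ -0.0038284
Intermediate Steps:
k = -76795
F(-22*(-7))/k = 294/(-76795) = 294*(-1/76795) = -294/76795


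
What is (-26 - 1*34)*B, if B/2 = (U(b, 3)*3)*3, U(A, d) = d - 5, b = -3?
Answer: 2160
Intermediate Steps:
U(A, d) = -5 + d
B = -36 (B = 2*(((-5 + 3)*3)*3) = 2*(-2*3*3) = 2*(-6*3) = 2*(-18) = -36)
(-26 - 1*34)*B = (-26 - 1*34)*(-36) = (-26 - 34)*(-36) = -60*(-36) = 2160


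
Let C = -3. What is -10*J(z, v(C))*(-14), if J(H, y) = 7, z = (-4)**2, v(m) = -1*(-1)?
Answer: 980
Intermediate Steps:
v(m) = 1
z = 16
-10*J(z, v(C))*(-14) = -10*7*(-14) = -70*(-14) = 980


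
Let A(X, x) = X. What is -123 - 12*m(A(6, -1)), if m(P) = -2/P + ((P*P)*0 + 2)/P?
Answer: -123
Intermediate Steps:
m(P) = 0 (m(P) = -2/P + (P²*0 + 2)/P = -2/P + (0 + 2)/P = -2/P + 2/P = 0)
-123 - 12*m(A(6, -1)) = -123 - 12*0 = -123 + 0 = -123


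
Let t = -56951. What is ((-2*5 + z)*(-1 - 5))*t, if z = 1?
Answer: -3075354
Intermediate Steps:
((-2*5 + z)*(-1 - 5))*t = ((-2*5 + 1)*(-1 - 5))*(-56951) = ((-10 + 1)*(-6))*(-56951) = -9*(-6)*(-56951) = 54*(-56951) = -3075354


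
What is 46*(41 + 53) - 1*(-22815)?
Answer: 27139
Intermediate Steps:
46*(41 + 53) - 1*(-22815) = 46*94 + 22815 = 4324 + 22815 = 27139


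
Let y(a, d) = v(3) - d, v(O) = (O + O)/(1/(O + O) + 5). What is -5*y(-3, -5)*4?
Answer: -3820/31 ≈ -123.23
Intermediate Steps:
v(O) = 2*O/(5 + 1/(2*O)) (v(O) = (2*O)/(1/(2*O) + 5) = (2*O)/(5 + 1/(2*O)) = 2*O/(5 + 1/(2*O)))
y(a, d) = 36/31 - d (y(a, d) = 4*3**2/(1 + 10*3) - d = 4*9/(1 + 30) - d = 4*9/31 - d = 4*9*(1/31) - d = 36/31 - d)
-5*y(-3, -5)*4 = -5*(36/31 - 1*(-5))*4 = -5*(36/31 + 5)*4 = -5*191/31*4 = -955/31*4 = -3820/31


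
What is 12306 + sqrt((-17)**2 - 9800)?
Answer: 12306 + I*sqrt(9511) ≈ 12306.0 + 97.524*I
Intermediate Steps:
12306 + sqrt((-17)**2 - 9800) = 12306 + sqrt(289 - 9800) = 12306 + sqrt(-9511) = 12306 + I*sqrt(9511)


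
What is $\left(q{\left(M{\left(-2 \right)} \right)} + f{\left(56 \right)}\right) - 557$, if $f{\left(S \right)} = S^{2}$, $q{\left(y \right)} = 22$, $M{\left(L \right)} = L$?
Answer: $2601$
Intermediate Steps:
$\left(q{\left(M{\left(-2 \right)} \right)} + f{\left(56 \right)}\right) - 557 = \left(22 + 56^{2}\right) - 557 = \left(22 + 3136\right) - 557 = 3158 - 557 = 2601$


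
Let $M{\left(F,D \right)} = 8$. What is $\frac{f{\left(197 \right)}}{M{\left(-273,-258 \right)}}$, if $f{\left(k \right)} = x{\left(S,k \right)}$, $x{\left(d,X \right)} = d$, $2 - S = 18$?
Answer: $-2$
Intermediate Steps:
$S = -16$ ($S = 2 - 18 = -16$)
$f{\left(k \right)} = -16$
$\frac{f{\left(197 \right)}}{M{\left(-273,-258 \right)}} = - \frac{16}{8} = \left(-16\right) \frac{1}{8} = -2$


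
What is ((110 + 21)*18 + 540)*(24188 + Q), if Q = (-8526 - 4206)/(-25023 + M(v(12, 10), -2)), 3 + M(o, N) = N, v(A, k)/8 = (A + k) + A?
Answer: 438605052102/6257 ≈ 7.0098e+7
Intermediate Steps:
v(A, k) = 8*k + 16*A (v(A, k) = 8*((A + k) + A) = 8*(k + 2*A) = 8*k + 16*A)
M(o, N) = -3 + N
Q = 3183/6257 (Q = (-8526 - 4206)/(-25023 + (-3 - 2)) = -12732/(-25023 - 5) = -12732/(-25028) = -12732*(-1/25028) = 3183/6257 ≈ 0.50871)
((110 + 21)*18 + 540)*(24188 + Q) = ((110 + 21)*18 + 540)*(24188 + 3183/6257) = (131*18 + 540)*(151347499/6257) = (2358 + 540)*(151347499/6257) = 2898*(151347499/6257) = 438605052102/6257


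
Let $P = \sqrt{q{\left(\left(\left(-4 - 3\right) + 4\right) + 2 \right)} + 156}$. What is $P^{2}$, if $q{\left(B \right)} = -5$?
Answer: $151$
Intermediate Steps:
$P = \sqrt{151}$ ($P = \sqrt{-5 + 156} = \sqrt{151} \approx 12.288$)
$P^{2} = \left(\sqrt{151}\right)^{2} = 151$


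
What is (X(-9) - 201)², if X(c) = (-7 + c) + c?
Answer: 51076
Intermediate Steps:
X(c) = -7 + 2*c
(X(-9) - 201)² = ((-7 + 2*(-9)) - 201)² = ((-7 - 18) - 201)² = (-25 - 201)² = (-226)² = 51076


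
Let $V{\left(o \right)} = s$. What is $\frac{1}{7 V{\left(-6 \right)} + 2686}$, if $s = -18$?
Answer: $\frac{1}{2560} \approx 0.00039063$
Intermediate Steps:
$V{\left(o \right)} = -18$
$\frac{1}{7 V{\left(-6 \right)} + 2686} = \frac{1}{7 \left(-18\right) + 2686} = \frac{1}{-126 + 2686} = \frac{1}{2560}$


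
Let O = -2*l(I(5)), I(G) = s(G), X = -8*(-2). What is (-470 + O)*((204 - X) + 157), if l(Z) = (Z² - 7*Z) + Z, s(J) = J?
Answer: -158700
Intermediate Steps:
X = 16
I(G) = G
l(Z) = Z² - 6*Z
O = 10 (O = -10*(-6 + 5) = -10*(-1) = -2*(-5) = 10)
(-470 + O)*((204 - X) + 157) = (-470 + 10)*((204 - 1*16) + 157) = -460*((204 - 16) + 157) = -460*(188 + 157) = -460*345 = -158700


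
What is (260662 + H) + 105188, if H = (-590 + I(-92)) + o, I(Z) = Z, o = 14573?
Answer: 379741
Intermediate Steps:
H = 13891 (H = (-590 - 92) + 14573 = -682 + 14573 = 13891)
(260662 + H) + 105188 = (260662 + 13891) + 105188 = 274553 + 105188 = 379741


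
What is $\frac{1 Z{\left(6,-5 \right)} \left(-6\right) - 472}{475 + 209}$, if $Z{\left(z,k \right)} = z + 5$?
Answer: $- \frac{269}{342} \approx -0.78655$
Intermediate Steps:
$Z{\left(z,k \right)} = 5 + z$
$\frac{1 Z{\left(6,-5 \right)} \left(-6\right) - 472}{475 + 209} = \frac{1 \left(5 + 6\right) \left(-6\right) - 472}{475 + 209} = \frac{1 \cdot 11 \left(-6\right) - 472}{684} = \left(11 \left(-6\right) - 472\right) \frac{1}{684} = \left(-66 - 472\right) \frac{1}{684} = \left(-538\right) \frac{1}{684} = - \frac{269}{342}$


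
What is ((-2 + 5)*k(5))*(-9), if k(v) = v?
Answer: -135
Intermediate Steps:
((-2 + 5)*k(5))*(-9) = ((-2 + 5)*5)*(-9) = (3*5)*(-9) = 15*(-9) = -135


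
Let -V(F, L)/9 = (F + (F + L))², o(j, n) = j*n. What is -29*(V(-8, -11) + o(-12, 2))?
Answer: 190965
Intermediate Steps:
V(F, L) = -9*(L + 2*F)² (V(F, L) = -9*(F + (F + L))² = -9*(L + 2*F)²)
-29*(V(-8, -11) + o(-12, 2)) = -29*(-9*(-11 + 2*(-8))² - 12*2) = -29*(-9*(-11 - 16)² - 24) = -29*(-9*(-27)² - 24) = -29*(-9*729 - 24) = -29*(-6561 - 24) = -29*(-6585) = 190965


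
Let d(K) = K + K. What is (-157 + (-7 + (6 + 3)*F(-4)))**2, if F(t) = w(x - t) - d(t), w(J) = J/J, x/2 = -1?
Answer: 6889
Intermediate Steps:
x = -2 (x = 2*(-1) = -2)
w(J) = 1
d(K) = 2*K
F(t) = 1 - 2*t
(-157 + (-7 + (6 + 3)*F(-4)))**2 = (-157 + (-7 + (6 + 3)*(1 - 2*(-4))))**2 = (-157 + (-7 + 9*(1 + 8)))**2 = (-157 + (-7 + 9*9))**2 = (-157 + (-7 + 81))**2 = (-157 + 74)**2 = (-83)**2 = 6889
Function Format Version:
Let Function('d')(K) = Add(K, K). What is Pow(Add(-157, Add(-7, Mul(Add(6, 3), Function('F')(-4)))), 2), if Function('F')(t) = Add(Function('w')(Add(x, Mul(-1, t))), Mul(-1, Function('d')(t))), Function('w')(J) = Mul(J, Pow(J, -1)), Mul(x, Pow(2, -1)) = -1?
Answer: 6889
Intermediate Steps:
x = -2 (x = Mul(2, -1) = -2)
Function('w')(J) = 1
Function('d')(K) = Mul(2, K)
Function('F')(t) = Add(1, Mul(-2, t)) (Function('F')(t) = Add(1, Mul(-1, Mul(2, t))) = Add(1, Mul(-2, t)))
Pow(Add(-157, Add(-7, Mul(Add(6, 3), Function('F')(-4)))), 2) = Pow(Add(-157, Add(-7, Mul(Add(6, 3), Add(1, Mul(-2, -4))))), 2) = Pow(Add(-157, Add(-7, Mul(9, Add(1, 8)))), 2) = Pow(Add(-157, Add(-7, Mul(9, 9))), 2) = Pow(Add(-157, Add(-7, 81)), 2) = Pow(Add(-157, 74), 2) = Pow(-83, 2) = 6889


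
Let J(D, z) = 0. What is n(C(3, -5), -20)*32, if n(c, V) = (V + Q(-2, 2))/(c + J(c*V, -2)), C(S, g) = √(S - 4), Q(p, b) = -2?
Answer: 704*I ≈ 704.0*I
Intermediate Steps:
C(S, g) = √(-4 + S)
n(c, V) = (-2 + V)/c (n(c, V) = (V - 2)/(c + 0) = (-2 + V)/c)
n(C(3, -5), -20)*32 = ((-2 - 20)/(√(-4 + 3)))*32 = (-22/√(-1))*32 = (-22/I)*32 = (-I*(-22))*32 = (22*I)*32 = 704*I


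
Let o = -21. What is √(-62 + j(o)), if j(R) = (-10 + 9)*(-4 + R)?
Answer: I*√37 ≈ 6.0828*I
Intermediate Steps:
j(R) = 4 - R (j(R) = -(-4 + R) = 4 - R)
√(-62 + j(o)) = √(-62 + (4 - 1*(-21))) = √(-62 + (4 + 21)) = √(-62 + 25) = √(-37) = I*√37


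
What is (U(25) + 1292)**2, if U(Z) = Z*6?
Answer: 2079364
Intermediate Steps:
U(Z) = 6*Z
(U(25) + 1292)**2 = (6*25 + 1292)**2 = (150 + 1292)**2 = 1442**2 = 2079364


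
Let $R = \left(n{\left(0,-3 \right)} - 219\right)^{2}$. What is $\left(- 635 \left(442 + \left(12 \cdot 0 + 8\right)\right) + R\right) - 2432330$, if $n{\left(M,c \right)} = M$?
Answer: $-2670119$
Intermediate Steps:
$R = 47961$ ($R = \left(0 - 219\right)^{2} = \left(-219\right)^{2} = 47961$)
$\left(- 635 \left(442 + \left(12 \cdot 0 + 8\right)\right) + R\right) - 2432330 = \left(- 635 \left(442 + \left(12 \cdot 0 + 8\right)\right) + 47961\right) - 2432330 = \left(- 635 \left(442 + \left(0 + 8\right)\right) + 47961\right) - 2432330 = \left(- 635 \left(442 + 8\right) + 47961\right) - 2432330 = \left(\left(-635\right) 450 + 47961\right) - 2432330 = \left(-285750 + 47961\right) - 2432330 = -237789 - 2432330 = -2670119$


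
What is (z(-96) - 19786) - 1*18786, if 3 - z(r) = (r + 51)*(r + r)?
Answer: -47209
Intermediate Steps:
z(r) = 3 - 2*r*(51 + r) (z(r) = 3 - (r + 51)*(r + r) = 3 - (51 + r)*2*r = 3 - 2*r*(51 + r))
(z(-96) - 19786) - 1*18786 = ((3 - 102*(-96) - 2*(-96)²) - 19786) - 1*18786 = ((3 + 9792 - 2*9216) - 19786) - 18786 = ((3 + 9792 - 18432) - 19786) - 18786 = (-8637 - 19786) - 18786 = -28423 - 18786 = -47209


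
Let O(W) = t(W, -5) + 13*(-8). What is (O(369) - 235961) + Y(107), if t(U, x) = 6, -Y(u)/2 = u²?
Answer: -258957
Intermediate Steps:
Y(u) = -2*u²
O(W) = -98 (O(W) = 6 + 13*(-8) = 6 - 104 = -98)
(O(369) - 235961) + Y(107) = (-98 - 235961) - 2*107² = -236059 - 2*11449 = -236059 - 22898 = -258957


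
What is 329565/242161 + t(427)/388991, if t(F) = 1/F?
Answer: 54740468918866/40222737958277 ≈ 1.3609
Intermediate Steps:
329565/242161 + t(427)/388991 = 329565/242161 + 1/(427*388991) = 329565*(1/242161) + (1/427)*(1/388991) = 329565/242161 + 1/166099157 = 54740468918866/40222737958277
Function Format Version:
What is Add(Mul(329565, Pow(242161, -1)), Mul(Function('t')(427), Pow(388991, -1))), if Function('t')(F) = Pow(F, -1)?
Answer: Rational(54740468918866, 40222737958277) ≈ 1.3609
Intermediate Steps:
Add(Mul(329565, Pow(242161, -1)), Mul(Function('t')(427), Pow(388991, -1))) = Add(Mul(329565, Pow(242161, -1)), Mul(Pow(427, -1), Pow(388991, -1))) = Add(Mul(329565, Rational(1, 242161)), Mul(Rational(1, 427), Rational(1, 388991))) = Add(Rational(329565, 242161), Rational(1, 166099157)) = Rational(54740468918866, 40222737958277)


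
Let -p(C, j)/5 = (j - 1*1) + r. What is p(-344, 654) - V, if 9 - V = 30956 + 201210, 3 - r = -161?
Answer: 228072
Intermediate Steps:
r = 164 (r = 3 - 1*(-161) = 3 + 161 = 164)
p(C, j) = -815 - 5*j (p(C, j) = -5*((j - 1*1) + 164) = -5*((j - 1) + 164) = -5*((-1 + j) + 164) = -5*(163 + j) = -815 - 5*j)
V = -232157 (V = 9 - (30956 + 201210) = 9 - 1*232166 = 9 - 232166 = -232157)
p(-344, 654) - V = (-815 - 5*654) - 1*(-232157) = (-815 - 3270) + 232157 = -4085 + 232157 = 228072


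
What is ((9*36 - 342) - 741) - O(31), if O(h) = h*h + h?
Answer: -1751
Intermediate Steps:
O(h) = h + h² (O(h) = h² + h = h + h²)
((9*36 - 342) - 741) - O(31) = ((9*36 - 342) - 741) - 31*(1 + 31) = ((324 - 342) - 741) - 31*32 = (-18 - 741) - 1*992 = -759 - 992 = -1751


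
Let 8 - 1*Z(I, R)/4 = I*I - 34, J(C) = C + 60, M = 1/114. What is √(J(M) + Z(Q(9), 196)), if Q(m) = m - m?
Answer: √2963202/114 ≈ 15.100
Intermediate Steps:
Q(m) = 0
M = 1/114 ≈ 0.0087719
J(C) = 60 + C
Z(I, R) = 168 - 4*I² (Z(I, R) = 32 - 4*(I*I - 34) = 32 - 4*(I² - 34) = 32 - 4*(-34 + I²) = 32 + (136 - 4*I²) = 168 - 4*I²)
√(J(M) + Z(Q(9), 196)) = √((60 + 1/114) + (168 - 4*0²)) = √(6841/114 + (168 - 4*0)) = √(6841/114 + (168 + 0)) = √(6841/114 + 168) = √(25993/114) = √2963202/114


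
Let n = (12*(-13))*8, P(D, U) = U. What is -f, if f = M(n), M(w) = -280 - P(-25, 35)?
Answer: 315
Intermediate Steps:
n = -1248 (n = -156*8 = -1248)
M(w) = -315 (M(w) = -280 - 1*35 = -280 - 35 = -315)
f = -315
-f = -1*(-315) = 315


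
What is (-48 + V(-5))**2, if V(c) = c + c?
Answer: 3364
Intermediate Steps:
V(c) = 2*c
(-48 + V(-5))**2 = (-48 + 2*(-5))**2 = (-48 - 10)**2 = (-58)**2 = 3364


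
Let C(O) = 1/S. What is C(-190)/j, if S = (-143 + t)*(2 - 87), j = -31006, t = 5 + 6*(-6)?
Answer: -1/458578740 ≈ -2.1807e-9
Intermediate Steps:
t = -31 (t = 5 - 36 = -31)
S = 14790 (S = (-143 - 31)*(2 - 87) = -174*(-85) = 14790)
C(O) = 1/14790
C(-190)/j = (1/14790)/(-31006) = (1/14790)*(-1/31006) = -1/458578740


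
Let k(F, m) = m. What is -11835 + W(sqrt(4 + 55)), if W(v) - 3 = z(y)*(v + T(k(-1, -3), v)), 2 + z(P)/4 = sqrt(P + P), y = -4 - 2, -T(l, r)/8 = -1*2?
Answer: -11960 - 8*sqrt(59) + 8*I*sqrt(177) + 128*I*sqrt(3) ≈ -12021.0 + 328.14*I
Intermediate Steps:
T(l, r) = 16 (T(l, r) = -(-8)*2 = -8*(-2) = 16)
y = -6
z(P) = -8 + 4*sqrt(2)*sqrt(P) (z(P) = -8 + 4*sqrt(P + P) = -8 + 4*sqrt(2*P) = -8 + 4*(sqrt(2)*sqrt(P)) = -8 + 4*sqrt(2)*sqrt(P))
W(v) = 3 + (-8 + 8*I*sqrt(3))*(16 + v) (W(v) = 3 + (-8 + 4*sqrt(2)*sqrt(-6))*(v + 16) = 3 + (-8 + 4*sqrt(2)*(I*sqrt(6)))*(16 + v) = 3 + (-8 + 8*I*sqrt(3))*(16 + v))
-11835 + W(sqrt(4 + 55)) = -11835 + (-125 - 8*sqrt(4 + 55)*(1 - I*sqrt(3)) + 128*I*sqrt(3)) = -11835 + (-125 - 8*sqrt(59)*(1 - I*sqrt(3)) + 128*I*sqrt(3)) = -11960 - 8*sqrt(59)*(1 - I*sqrt(3)) + 128*I*sqrt(3)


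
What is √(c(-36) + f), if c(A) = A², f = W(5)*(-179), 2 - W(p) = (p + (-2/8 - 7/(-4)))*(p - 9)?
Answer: 2*I*√929 ≈ 60.959*I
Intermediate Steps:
W(p) = 2 - (-9 + p)*(3/2 + p) (W(p) = 2 - (p + (-2/8 - 7/(-4)))*(p - 9) = 2 - (p + (-2*⅛ - 7*(-¼)))*(-9 + p) = 2 - (p + (-¼ + 7/4))*(-9 + p) = 2 - (p + 3/2)*(-9 + p) = 2 - (3/2 + p)*(-9 + p) = 2 - (-9 + p)*(3/2 + p))
f = -5012 (f = (31/2 - 1*5² + (15/2)*5)*(-179) = (31/2 - 1*25 + 75/2)*(-179) = (31/2 - 25 + 75/2)*(-179) = 28*(-179) = -5012)
√(c(-36) + f) = √((-36)² - 5012) = √(1296 - 5012) = √(-3716) = 2*I*√929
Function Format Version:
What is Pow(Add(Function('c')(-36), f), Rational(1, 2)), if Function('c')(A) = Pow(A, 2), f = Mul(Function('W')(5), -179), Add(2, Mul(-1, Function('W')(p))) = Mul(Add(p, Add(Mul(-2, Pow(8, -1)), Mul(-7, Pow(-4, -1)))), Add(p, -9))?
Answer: Mul(2, I, Pow(929, Rational(1, 2))) ≈ Mul(60.959, I)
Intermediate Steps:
Function('W')(p) = Add(2, Mul(-1, Add(-9, p), Add(Rational(3, 2), p))) (Function('W')(p) = Add(2, Mul(-1, Mul(Add(p, Add(Mul(-2, Pow(8, -1)), Mul(-7, Pow(-4, -1)))), Add(p, -9)))) = Add(2, Mul(-1, Mul(Add(p, Add(Mul(-2, Rational(1, 8)), Mul(-7, Rational(-1, 4)))), Add(-9, p)))) = Add(2, Mul(-1, Mul(Add(p, Add(Rational(-1, 4), Rational(7, 4))), Add(-9, p)))) = Add(2, Mul(-1, Mul(Add(p, Rational(3, 2)), Add(-9, p)))) = Add(2, Mul(-1, Mul(Add(Rational(3, 2), p), Add(-9, p)))) = Add(2, Mul(-1, Mul(Add(-9, p), Add(Rational(3, 2), p)))) = Add(2, Mul(-1, Add(-9, p), Add(Rational(3, 2), p))))
f = -5012 (f = Mul(Add(Rational(31, 2), Mul(-1, Pow(5, 2)), Mul(Rational(15, 2), 5)), -179) = Mul(Add(Rational(31, 2), Mul(-1, 25), Rational(75, 2)), -179) = Mul(Add(Rational(31, 2), -25, Rational(75, 2)), -179) = Mul(28, -179) = -5012)
Pow(Add(Function('c')(-36), f), Rational(1, 2)) = Pow(Add(Pow(-36, 2), -5012), Rational(1, 2)) = Pow(Add(1296, -5012), Rational(1, 2)) = Pow(-3716, Rational(1, 2)) = Mul(2, I, Pow(929, Rational(1, 2)))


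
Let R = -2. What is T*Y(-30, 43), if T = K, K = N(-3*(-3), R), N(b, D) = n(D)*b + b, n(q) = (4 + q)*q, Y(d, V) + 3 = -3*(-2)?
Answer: -81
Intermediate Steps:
Y(d, V) = 3 (Y(d, V) = -3 - 3*(-2) = -3 + 6 = 3)
n(q) = q*(4 + q)
N(b, D) = b + D*b*(4 + D) (N(b, D) = (D*(4 + D))*b + b = D*b*(4 + D) + b = b + D*b*(4 + D))
K = -27 (K = (-3*(-3))*(1 - 2*(4 - 2)) = 9*(1 - 2*2) = 9*(1 - 4) = 9*(-3) = -27)
T = -27
T*Y(-30, 43) = -27*3 = -81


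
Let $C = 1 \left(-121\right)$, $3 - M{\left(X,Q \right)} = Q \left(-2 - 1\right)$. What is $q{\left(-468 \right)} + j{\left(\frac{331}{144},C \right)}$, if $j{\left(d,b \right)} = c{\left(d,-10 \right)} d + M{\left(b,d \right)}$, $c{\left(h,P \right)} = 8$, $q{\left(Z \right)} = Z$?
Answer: $- \frac{63319}{144} \approx -439.72$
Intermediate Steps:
$M{\left(X,Q \right)} = 3 + 3 Q$ ($M{\left(X,Q \right)} = 3 - Q \left(-2 - 1\right) = 3 - Q \left(-3\right) = 3 - - 3 Q = 3 + 3 Q$)
$C = -121$
$j{\left(d,b \right)} = 3 + 11 d$ ($j{\left(d,b \right)} = 8 d + \left(3 + 3 d\right) = 3 + 11 d$)
$q{\left(-468 \right)} + j{\left(\frac{331}{144},C \right)} = -468 + \left(3 + 11 \cdot \frac{331}{144}\right) = -468 + \left(3 + \frac{3641}{144}\right) = -468 + \frac{4073}{144} = - \frac{63319}{144}$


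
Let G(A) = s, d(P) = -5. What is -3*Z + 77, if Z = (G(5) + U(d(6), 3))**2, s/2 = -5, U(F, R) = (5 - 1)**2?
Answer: -31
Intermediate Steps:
U(F, R) = 16 (U(F, R) = 4**2 = 16)
s = -10 (s = 2*(-5) = -10)
G(A) = -10
Z = 36 (Z = (-10 + 16)**2 = 6**2 = 36)
-3*Z + 77 = -3*36 + 77 = -108 + 77 = -31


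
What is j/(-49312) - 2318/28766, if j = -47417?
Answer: 32886637/37329184 ≈ 0.88099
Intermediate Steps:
j/(-49312) - 2318/28766 = -47417/(-49312) - 2318/28766 = -47417*(-1/49312) - 2318*1/28766 = 47417/49312 - 61/757 = 32886637/37329184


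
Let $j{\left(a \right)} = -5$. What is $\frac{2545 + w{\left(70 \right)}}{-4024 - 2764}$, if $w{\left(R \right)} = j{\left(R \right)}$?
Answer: $- \frac{635}{1697} \approx -0.37419$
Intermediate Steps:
$w{\left(R \right)} = -5$
$\frac{2545 + w{\left(70 \right)}}{-4024 - 2764} = \frac{2545 - 5}{-4024 - 2764} = \frac{2540}{-6788} = 2540 \left(- \frac{1}{6788}\right) = - \frac{635}{1697}$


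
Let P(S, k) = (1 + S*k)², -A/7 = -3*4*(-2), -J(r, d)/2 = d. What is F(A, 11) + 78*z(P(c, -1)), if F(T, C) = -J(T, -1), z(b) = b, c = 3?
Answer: 310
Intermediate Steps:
J(r, d) = -2*d
A = -168 (A = -7*(-3*4)*(-2) = -(-84)*(-2) = -7*24 = -168)
F(T, C) = -2 (F(T, C) = -(-2)*(-1) = -1*2 = -2)
F(A, 11) + 78*z(P(c, -1)) = -2 + 78*(1 + 3*(-1))² = -2 + 78*(1 - 3)² = -2 + 78*(-2)² = -2 + 78*4 = -2 + 312 = 310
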